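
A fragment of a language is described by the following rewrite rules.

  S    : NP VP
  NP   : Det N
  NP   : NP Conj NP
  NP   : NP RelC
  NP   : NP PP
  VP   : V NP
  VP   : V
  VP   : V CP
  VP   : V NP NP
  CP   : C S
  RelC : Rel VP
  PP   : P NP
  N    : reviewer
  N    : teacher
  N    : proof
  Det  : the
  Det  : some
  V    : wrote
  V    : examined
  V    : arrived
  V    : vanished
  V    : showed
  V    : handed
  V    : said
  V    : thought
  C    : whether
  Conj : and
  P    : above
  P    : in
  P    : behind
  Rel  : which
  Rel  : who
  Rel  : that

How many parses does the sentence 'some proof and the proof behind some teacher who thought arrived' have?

Two of the 5 distinct bracketings:
[S [NP [NP [Det some] [N proof]] [Conj and] [NP [NP [NP [Det the] [N proof]] [PP [P behind] [NP [Det some] [N teacher]]]] [RelC [Rel who] [VP [V thought]]]]] [VP [V arrived]]]
[S [NP [NP [Det some] [N proof]] [Conj and] [NP [NP [Det the] [N proof]] [PP [P behind] [NP [NP [Det some] [N teacher]] [RelC [Rel who] [VP [V thought]]]]]]] [VP [V arrived]]]
The trees differ in how a recursive rule is bracketed over the same span.

5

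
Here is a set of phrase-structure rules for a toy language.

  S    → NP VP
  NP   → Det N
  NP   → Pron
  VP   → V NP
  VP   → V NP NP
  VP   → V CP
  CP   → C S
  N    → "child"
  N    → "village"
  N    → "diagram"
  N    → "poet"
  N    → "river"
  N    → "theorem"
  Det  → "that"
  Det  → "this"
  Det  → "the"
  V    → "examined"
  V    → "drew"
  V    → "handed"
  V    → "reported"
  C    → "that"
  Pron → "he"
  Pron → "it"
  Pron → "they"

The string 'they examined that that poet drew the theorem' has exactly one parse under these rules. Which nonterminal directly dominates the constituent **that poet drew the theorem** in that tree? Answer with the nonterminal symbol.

[S [NP [Pron they]] [VP [V examined] [CP [C that] [S [NP [Det that] [N poet]] [VP [V drew] [NP [Det the] [N theorem]]]]]]]
The span 'that poet drew the theorem' is the S node built by S → NP VP.
Its mother is the CP built by CP → C S.

CP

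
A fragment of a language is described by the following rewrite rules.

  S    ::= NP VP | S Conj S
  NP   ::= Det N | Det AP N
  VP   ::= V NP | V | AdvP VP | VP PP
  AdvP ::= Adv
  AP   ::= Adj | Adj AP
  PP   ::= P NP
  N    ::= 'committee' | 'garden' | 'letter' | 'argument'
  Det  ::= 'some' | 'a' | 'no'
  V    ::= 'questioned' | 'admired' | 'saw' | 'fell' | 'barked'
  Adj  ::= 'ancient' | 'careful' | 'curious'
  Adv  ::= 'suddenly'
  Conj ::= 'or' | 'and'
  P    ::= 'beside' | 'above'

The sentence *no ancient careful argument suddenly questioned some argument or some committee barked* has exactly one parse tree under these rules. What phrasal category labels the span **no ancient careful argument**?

S
  S
    NP
      Det: no
      AP
        Adj: ancient
        AP
          Adj: careful
      N: argument
    VP
      AdvP
        Adv: suddenly
      VP
        V: questioned
        NP
          Det: some
          N: argument
  Conj: or
  S
    NP
      Det: some
      N: committee
    VP
      V: barked
The span 'no ancient careful argument' is the NP node built by NP → Det AP N.

NP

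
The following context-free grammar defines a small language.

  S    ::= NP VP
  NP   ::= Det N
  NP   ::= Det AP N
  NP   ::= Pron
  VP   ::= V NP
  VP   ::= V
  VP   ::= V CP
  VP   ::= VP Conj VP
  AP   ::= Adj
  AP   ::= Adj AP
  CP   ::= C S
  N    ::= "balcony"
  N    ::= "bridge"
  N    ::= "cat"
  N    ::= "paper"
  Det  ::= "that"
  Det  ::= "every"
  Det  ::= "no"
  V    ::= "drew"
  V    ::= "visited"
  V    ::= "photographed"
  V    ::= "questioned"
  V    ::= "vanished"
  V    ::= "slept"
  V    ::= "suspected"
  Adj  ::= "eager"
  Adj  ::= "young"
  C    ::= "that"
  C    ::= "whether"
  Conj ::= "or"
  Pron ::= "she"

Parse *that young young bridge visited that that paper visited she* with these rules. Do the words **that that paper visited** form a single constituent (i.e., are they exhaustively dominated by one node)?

[S [NP [Det that] [AP [Adj young] [AP [Adj young]]] [N bridge]] [VP [V visited] [CP [C that] [S [NP [Det that] [N paper]] [VP [V visited] [NP [Pron she]]]]]]]
The smallest constituent containing 'that that paper visited' is the CP spanning 'that that paper visited she'; no single node in the tree dominates exactly the given words.

No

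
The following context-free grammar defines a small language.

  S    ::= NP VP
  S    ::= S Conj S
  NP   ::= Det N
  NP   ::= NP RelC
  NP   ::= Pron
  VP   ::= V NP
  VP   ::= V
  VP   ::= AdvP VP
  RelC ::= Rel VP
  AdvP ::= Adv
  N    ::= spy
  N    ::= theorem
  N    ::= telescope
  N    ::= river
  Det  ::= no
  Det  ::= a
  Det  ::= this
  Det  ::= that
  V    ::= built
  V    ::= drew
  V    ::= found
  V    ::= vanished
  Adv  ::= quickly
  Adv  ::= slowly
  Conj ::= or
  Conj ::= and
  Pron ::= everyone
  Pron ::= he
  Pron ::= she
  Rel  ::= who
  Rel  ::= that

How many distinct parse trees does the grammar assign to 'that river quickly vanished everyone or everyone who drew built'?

[S [S [NP [Det that] [N river]] [VP [AdvP [Adv quickly]] [VP [V vanished] [NP [Pron everyone]]]]] [Conj or] [S [NP [NP [Pron everyone]] [RelC [Rel who] [VP [V drew]]]] [VP [V built]]]]
No rule offers an alternative attachment or grouping for any span, so this is the only derivation.

1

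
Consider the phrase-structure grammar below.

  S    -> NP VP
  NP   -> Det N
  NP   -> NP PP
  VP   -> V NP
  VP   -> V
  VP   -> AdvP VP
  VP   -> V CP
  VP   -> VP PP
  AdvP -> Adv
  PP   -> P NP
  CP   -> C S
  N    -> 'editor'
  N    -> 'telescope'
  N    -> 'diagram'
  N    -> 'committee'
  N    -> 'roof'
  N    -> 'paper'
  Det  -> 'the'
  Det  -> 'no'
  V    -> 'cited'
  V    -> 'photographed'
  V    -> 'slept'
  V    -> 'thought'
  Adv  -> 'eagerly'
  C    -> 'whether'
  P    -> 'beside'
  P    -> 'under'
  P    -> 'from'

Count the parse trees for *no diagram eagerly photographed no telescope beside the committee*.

3

Two of the 3 distinct bracketings:
[S [NP [Det no] [N diagram]] [VP [AdvP [Adv eagerly]] [VP [V photographed] [NP [NP [Det no] [N telescope]] [PP [P beside] [NP [Det the] [N committee]]]]]]]
[S [NP [Det no] [N diagram]] [VP [AdvP [Adv eagerly]] [VP [VP [V photographed] [NP [Det no] [N telescope]]] [PP [P beside] [NP [Det the] [N committee]]]]]]
The difference turns on whether NP → NP PP is used at the relevant span, versus an alternative expansion of NP.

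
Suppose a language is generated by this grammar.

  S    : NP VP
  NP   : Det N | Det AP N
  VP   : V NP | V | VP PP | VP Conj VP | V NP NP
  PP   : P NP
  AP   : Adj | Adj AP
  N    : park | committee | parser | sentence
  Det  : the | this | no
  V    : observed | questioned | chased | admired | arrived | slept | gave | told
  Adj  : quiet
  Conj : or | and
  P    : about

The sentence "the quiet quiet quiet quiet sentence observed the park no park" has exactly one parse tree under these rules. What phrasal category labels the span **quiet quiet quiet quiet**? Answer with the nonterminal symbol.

AP

S
  NP
    Det: the
    AP
      Adj: quiet
      AP
        Adj: quiet
        AP
          Adj: quiet
          AP
            Adj: quiet
    N: sentence
  VP
    V: observed
    NP
      Det: the
      N: park
    NP
      Det: no
      N: park
The span 'quiet quiet quiet quiet' is the AP node built by AP → Adj AP.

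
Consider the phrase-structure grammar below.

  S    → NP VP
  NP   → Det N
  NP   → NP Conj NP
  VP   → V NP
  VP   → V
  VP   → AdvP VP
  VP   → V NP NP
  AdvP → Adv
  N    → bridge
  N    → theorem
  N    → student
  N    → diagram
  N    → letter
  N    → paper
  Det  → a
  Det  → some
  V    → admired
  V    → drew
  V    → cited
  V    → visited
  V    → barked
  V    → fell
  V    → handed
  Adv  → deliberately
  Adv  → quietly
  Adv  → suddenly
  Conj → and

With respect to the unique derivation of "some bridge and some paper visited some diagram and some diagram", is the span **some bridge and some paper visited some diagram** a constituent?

No

[S [NP [NP [Det some] [N bridge]] [Conj and] [NP [Det some] [N paper]]] [VP [V visited] [NP [NP [Det some] [N diagram]] [Conj and] [NP [Det some] [N diagram]]]]]
The smallest constituent containing 'some bridge and some paper visited some diagram' is the S spanning 'some bridge and some paper visited some diagram and some diagram'; no single node in the tree dominates exactly the given words.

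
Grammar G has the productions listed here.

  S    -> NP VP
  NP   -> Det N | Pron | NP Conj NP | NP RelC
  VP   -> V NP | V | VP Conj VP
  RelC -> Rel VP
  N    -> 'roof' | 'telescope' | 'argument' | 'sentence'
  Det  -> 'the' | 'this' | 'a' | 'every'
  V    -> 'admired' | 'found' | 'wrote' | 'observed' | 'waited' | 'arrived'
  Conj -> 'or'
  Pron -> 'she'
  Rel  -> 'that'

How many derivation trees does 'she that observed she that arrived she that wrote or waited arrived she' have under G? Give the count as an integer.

9

Two of the 9 distinct bracketings:
[S [NP [NP [Pron she]] [RelC [Rel that] [VP [V observed] [NP [NP [Pron she]] [RelC [Rel that] [VP [V arrived] [NP [NP [Pron she]] [RelC [Rel that] [VP [VP [V wrote]] [Conj or] [VP [V waited]]]]]]]]]]] [VP [V arrived] [NP [Pron she]]]]
[S [NP [NP [Pron she]] [RelC [Rel that] [VP [V observed] [NP [NP [Pron she]] [RelC [Rel that] [VP [VP [V arrived] [NP [NP [Pron she]] [RelC [Rel that] [VP [V wrote]]]]] [Conj or] [VP [V waited]]]]]]]] [VP [V arrived] [NP [Pron she]]]]
The trees differ in how a recursive rule is bracketed over the same span.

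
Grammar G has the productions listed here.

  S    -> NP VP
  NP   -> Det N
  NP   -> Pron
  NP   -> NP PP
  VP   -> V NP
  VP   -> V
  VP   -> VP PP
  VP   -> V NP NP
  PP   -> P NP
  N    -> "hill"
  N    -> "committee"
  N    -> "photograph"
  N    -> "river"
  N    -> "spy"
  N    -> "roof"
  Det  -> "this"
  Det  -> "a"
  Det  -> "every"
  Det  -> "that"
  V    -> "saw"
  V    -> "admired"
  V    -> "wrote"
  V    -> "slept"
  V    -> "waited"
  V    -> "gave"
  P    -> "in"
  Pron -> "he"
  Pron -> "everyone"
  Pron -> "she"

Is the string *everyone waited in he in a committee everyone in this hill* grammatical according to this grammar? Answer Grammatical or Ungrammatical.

Ungrammatical

For S → NP VP, the only prefix that parses as NP is 'everyone', but the remainder 'waited in he in a committee everyone in this hill' is not a VP under these rules.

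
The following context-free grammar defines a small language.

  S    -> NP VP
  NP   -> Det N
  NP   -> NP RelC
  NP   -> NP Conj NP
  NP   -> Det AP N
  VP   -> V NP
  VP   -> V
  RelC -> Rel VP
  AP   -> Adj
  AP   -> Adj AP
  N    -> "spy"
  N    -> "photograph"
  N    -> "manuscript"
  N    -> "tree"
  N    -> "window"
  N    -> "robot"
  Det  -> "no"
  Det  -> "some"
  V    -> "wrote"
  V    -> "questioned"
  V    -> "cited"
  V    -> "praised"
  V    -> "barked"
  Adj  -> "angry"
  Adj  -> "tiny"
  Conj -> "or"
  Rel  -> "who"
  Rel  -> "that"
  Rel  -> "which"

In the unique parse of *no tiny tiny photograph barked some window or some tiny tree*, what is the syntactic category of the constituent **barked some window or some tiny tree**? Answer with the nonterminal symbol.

VP

[S [NP [Det no] [AP [Adj tiny] [AP [Adj tiny]]] [N photograph]] [VP [V barked] [NP [NP [Det some] [N window]] [Conj or] [NP [Det some] [AP [Adj tiny]] [N tree]]]]]
The span 'barked some window or some tiny tree' is the VP node built by VP → V NP.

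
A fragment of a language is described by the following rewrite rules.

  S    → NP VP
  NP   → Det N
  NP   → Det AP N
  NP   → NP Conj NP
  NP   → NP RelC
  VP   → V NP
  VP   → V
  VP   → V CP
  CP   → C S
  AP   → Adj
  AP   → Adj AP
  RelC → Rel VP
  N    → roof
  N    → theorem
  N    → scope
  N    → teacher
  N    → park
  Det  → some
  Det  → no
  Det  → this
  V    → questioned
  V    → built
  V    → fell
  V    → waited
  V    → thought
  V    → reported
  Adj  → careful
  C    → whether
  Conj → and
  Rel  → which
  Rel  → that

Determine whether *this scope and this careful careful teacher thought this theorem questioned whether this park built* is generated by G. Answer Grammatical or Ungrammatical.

Ungrammatical

For S → NP VP, every NP-prefix leaves a non-VP remainder: after 'this scope' the remainder is not a VP; after 'this scope and this careful careful teacher' the remainder is not a VP.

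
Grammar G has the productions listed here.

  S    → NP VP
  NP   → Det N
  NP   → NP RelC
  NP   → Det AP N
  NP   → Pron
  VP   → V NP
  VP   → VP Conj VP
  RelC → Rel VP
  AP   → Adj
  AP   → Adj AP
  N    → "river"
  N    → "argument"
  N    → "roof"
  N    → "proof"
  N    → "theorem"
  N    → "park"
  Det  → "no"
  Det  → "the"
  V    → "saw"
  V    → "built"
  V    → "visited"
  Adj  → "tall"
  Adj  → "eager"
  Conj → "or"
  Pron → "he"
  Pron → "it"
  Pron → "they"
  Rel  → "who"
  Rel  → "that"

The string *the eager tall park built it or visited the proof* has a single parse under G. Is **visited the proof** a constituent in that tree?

[S [NP [Det the] [AP [Adj eager] [AP [Adj tall]]] [N park]] [VP [VP [V built] [NP [Pron it]]] [Conj or] [VP [V visited] [NP [Det the] [N proof]]]]]
The words 'visited the proof' are exhaustively dominated by a single VP node (built by VP → V NP), so they form a constituent.

Yes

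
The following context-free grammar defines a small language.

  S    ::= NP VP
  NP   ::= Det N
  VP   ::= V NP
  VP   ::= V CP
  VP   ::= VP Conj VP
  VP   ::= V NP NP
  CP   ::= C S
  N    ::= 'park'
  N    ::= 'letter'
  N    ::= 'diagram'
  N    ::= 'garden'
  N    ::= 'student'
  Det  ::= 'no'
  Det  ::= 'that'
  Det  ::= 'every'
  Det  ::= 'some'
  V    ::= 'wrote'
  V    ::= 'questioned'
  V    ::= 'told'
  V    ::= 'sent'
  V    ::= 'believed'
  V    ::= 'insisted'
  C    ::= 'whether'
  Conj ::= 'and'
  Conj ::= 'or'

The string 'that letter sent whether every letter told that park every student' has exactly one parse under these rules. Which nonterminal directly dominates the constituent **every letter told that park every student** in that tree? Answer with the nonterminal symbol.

[S [NP [Det that] [N letter]] [VP [V sent] [CP [C whether] [S [NP [Det every] [N letter]] [VP [V told] [NP [Det that] [N park]] [NP [Det every] [N student]]]]]]]
The span 'every letter told that park every student' is the S node built by S → NP VP.
Its mother is the CP built by CP → C S.

CP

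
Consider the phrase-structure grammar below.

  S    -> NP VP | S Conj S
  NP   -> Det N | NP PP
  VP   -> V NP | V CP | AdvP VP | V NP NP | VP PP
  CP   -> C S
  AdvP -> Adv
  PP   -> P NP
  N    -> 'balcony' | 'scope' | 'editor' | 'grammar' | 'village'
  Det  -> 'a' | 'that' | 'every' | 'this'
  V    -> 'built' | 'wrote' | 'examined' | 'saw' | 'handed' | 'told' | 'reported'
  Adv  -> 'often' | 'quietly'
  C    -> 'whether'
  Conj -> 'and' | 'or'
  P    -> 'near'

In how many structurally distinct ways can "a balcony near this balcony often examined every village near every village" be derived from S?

3

Two of the 3 distinct bracketings:
[S [NP [NP [Det a] [N balcony]] [PP [P near] [NP [Det this] [N balcony]]]] [VP [AdvP [Adv often]] [VP [V examined] [NP [NP [Det every] [N village]] [PP [P near] [NP [Det every] [N village]]]]]]]
[S [NP [NP [Det a] [N balcony]] [PP [P near] [NP [Det this] [N balcony]]]] [VP [AdvP [Adv often]] [VP [VP [V examined] [NP [Det every] [N village]]] [PP [P near] [NP [Det every] [N village]]]]]]
The difference turns on whether VP → VP PP is used at the relevant span, versus an alternative expansion of VP.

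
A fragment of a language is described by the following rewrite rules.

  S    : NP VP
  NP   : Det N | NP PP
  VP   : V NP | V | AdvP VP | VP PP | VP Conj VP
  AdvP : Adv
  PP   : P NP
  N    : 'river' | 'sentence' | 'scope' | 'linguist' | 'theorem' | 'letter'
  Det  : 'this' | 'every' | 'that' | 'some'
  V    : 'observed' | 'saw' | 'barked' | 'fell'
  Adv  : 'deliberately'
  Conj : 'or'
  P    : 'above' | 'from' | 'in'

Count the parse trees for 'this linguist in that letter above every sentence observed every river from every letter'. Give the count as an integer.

4

Two of the 4 distinct bracketings:
[S [NP [NP [Det this] [N linguist]] [PP [P in] [NP [NP [Det that] [N letter]] [PP [P above] [NP [Det every] [N sentence]]]]]] [VP [V observed] [NP [NP [Det every] [N river]] [PP [P from] [NP [Det every] [N letter]]]]]]
[S [NP [NP [Det this] [N linguist]] [PP [P in] [NP [NP [Det that] [N letter]] [PP [P above] [NP [Det every] [N sentence]]]]]] [VP [VP [V observed] [NP [Det every] [N river]]] [PP [P from] [NP [Det every] [N letter]]]]]
The difference turns on whether VP → VP PP is used at the relevant span, versus an alternative expansion of VP.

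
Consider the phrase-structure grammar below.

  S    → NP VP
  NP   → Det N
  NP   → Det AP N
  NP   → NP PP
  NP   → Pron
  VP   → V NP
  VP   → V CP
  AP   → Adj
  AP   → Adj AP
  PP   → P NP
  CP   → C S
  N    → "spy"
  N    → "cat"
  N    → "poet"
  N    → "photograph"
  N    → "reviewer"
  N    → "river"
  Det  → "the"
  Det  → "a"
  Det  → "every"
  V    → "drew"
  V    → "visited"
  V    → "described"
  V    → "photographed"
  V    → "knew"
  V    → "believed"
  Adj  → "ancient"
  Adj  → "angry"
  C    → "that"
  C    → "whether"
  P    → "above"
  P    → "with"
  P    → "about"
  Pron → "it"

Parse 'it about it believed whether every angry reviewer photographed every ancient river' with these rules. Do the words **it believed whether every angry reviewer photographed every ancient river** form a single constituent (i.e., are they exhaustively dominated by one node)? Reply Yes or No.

[S [NP [NP [Pron it]] [PP [P about] [NP [Pron it]]]] [VP [V believed] [CP [C whether] [S [NP [Det every] [AP [Adj angry]] [N reviewer]] [VP [V photographed] [NP [Det every] [AP [Adj ancient]] [N river]]]]]]]
The smallest constituent containing 'it believed whether every angry reviewer photographed every ancient river' is the S spanning 'it about it believed whether every angry reviewer photographed every ancient river'; no single node in the tree dominates exactly the given words.

No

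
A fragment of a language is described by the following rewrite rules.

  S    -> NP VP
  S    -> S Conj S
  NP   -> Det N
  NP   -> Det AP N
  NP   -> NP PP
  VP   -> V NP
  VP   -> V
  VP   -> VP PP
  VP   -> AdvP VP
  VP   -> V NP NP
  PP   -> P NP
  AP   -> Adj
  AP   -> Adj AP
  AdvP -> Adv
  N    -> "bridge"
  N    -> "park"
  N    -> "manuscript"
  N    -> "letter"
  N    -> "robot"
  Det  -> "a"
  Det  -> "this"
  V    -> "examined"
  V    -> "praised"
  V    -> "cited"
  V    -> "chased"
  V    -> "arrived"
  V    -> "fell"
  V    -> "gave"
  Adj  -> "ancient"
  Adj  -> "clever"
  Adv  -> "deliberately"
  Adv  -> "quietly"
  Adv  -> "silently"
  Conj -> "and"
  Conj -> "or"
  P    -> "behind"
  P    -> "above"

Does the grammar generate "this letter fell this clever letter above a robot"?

Grammatical

S
  NP
    Det: this
    N: letter
  VP
    V: fell
    NP
      NP
        Det: this
        AP
          Adj: clever
        N: letter
      PP
        P: above
        NP
          Det: a
          N: robot
The bracketing above is licensed at every node by one of the given productions, with S at the root.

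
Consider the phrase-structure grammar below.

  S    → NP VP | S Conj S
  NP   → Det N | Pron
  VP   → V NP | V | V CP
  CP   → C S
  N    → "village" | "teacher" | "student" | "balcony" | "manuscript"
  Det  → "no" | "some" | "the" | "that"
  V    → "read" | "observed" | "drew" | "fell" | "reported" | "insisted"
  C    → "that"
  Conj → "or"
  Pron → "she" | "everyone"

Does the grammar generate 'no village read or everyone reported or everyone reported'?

[S [S [NP [Det no] [N village]] [VP [V read]]] [Conj or] [S [S [NP [Pron everyone]] [VP [V reported]]] [Conj or] [S [NP [Pron everyone]] [VP [V reported]]]]]
Every word is introduced by a lexical rule and the phrasal rules combine the resulting categories into a single S.

Grammatical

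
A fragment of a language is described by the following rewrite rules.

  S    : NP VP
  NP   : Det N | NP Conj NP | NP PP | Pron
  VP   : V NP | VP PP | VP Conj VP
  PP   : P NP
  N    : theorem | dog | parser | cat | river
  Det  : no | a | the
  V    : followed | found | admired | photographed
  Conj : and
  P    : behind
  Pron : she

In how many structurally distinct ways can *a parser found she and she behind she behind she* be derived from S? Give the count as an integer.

Two of the 9 distinct bracketings:
[S [NP [Det a] [N parser]] [VP [V found] [NP [NP [Pron she]] [Conj and] [NP [NP [Pron she]] [PP [P behind] [NP [NP [Pron she]] [PP [P behind] [NP [Pron she]]]]]]]]]
[S [NP [Det a] [N parser]] [VP [V found] [NP [NP [Pron she]] [Conj and] [NP [NP [NP [Pron she]] [PP [P behind] [NP [Pron she]]]] [PP [P behind] [NP [Pron she]]]]]]]
The trees differ in how a recursive rule is bracketed over the same span.

9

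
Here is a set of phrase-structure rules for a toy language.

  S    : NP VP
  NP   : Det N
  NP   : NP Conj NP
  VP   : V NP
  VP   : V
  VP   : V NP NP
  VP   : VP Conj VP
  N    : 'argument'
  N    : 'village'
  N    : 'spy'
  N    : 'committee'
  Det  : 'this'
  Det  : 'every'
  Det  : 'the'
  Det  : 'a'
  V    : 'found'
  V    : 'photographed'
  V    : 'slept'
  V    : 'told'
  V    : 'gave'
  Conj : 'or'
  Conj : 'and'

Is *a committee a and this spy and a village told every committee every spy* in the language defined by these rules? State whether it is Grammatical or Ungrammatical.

Ungrammatical

A Det word can never sit immediately before a Conj word in any string this grammar generates, so the substring 'a and' rules out a derivation.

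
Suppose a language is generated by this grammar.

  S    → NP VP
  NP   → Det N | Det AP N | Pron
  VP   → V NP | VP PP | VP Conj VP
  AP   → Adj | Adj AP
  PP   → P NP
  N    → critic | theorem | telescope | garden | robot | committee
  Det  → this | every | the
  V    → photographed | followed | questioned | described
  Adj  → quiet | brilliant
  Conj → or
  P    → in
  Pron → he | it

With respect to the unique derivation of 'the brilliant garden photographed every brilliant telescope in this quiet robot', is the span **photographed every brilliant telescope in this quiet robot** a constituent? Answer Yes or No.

Yes

[S [NP [Det the] [AP [Adj brilliant]] [N garden]] [VP [VP [V photographed] [NP [Det every] [AP [Adj brilliant]] [N telescope]]] [PP [P in] [NP [Det this] [AP [Adj quiet]] [N robot]]]]]
The words 'photographed every brilliant telescope in this quiet robot' are exhaustively dominated by a single VP node (built by VP → VP PP), so they form a constituent.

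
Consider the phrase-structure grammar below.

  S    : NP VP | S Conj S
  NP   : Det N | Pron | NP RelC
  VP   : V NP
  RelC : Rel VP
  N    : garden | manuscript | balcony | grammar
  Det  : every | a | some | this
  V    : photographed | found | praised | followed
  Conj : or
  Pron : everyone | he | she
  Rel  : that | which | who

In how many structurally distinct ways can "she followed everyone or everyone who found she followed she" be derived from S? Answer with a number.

[S [S [NP [Pron she]] [VP [V followed] [NP [Pron everyone]]]] [Conj or] [S [NP [NP [Pron everyone]] [RelC [Rel who] [VP [V found] [NP [Pron she]]]]] [VP [V followed] [NP [Pron she]]]]]
No rule offers an alternative attachment or grouping for any span, so this is the only derivation.

1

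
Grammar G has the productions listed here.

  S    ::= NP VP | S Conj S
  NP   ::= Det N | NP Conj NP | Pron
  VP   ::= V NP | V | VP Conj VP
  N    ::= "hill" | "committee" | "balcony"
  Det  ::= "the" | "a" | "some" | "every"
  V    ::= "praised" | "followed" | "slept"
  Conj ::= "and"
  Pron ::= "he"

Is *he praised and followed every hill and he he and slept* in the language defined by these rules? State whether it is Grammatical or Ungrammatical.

A Pron word can never sit immediately before a Pron word in any string this grammar generates, so the substring 'he he' rules out a derivation.

Ungrammatical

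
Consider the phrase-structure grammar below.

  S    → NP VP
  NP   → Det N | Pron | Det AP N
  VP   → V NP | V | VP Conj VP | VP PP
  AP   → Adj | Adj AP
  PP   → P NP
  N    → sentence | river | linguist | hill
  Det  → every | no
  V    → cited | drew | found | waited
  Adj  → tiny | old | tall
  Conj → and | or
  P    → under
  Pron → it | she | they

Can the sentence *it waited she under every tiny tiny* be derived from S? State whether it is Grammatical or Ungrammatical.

For S → NP VP, the only prefix that parses as NP is 'it', but the remainder 'waited she under every tiny tiny' is not a VP under these rules.

Ungrammatical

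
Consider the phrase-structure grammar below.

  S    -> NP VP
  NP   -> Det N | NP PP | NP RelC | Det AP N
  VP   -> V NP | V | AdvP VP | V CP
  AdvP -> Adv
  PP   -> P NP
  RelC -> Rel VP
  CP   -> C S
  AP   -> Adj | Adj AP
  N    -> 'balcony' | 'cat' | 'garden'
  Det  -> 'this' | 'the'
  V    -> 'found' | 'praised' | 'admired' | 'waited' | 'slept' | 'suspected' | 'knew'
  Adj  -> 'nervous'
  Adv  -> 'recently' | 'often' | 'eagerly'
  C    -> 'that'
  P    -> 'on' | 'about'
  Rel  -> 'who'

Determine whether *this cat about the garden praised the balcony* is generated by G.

Grammatical

[S [NP [NP [Det this] [N cat]] [PP [P about] [NP [Det the] [N garden]]]] [VP [V praised] [NP [Det the] [N balcony]]]]
The bracketing above is licensed at every node by one of the given productions, with S at the root.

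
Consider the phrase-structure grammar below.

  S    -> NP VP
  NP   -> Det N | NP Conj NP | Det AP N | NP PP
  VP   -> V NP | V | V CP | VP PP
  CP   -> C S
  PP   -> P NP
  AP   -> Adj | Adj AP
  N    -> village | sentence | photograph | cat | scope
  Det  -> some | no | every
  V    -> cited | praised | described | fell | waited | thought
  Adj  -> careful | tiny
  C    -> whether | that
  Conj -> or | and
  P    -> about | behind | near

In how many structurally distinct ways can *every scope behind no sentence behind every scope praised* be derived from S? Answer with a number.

2

The two bracketings:
[S [NP [NP [Det every] [N scope]] [PP [P behind] [NP [NP [Det no] [N sentence]] [PP [P behind] [NP [Det every] [N scope]]]]]] [VP [V praised]]]
[S [NP [NP [NP [Det every] [N scope]] [PP [P behind] [NP [Det no] [N sentence]]]] [PP [P behind] [NP [Det every] [N scope]]]] [VP [V praised]]]
The trees differ in how a recursive rule is bracketed over the same span.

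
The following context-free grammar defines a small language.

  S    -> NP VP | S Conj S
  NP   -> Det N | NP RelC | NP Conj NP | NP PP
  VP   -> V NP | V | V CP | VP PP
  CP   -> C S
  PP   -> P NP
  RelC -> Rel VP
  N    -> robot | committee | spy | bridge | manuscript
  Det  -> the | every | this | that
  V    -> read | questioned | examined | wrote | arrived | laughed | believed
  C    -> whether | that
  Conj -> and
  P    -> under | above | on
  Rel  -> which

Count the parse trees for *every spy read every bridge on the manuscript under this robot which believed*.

Two of the 9 distinct bracketings:
[S [NP [Det every] [N spy]] [VP [V read] [NP [NP [NP [Det every] [N bridge]] [PP [P on] [NP [NP [Det the] [N manuscript]] [PP [P under] [NP [Det this] [N robot]]]]]] [RelC [Rel which] [VP [V believed]]]]]]
[S [NP [Det every] [N spy]] [VP [V read] [NP [NP [NP [NP [Det every] [N bridge]] [PP [P on] [NP [Det the] [N manuscript]]]] [PP [P under] [NP [Det this] [N robot]]]] [RelC [Rel which] [VP [V believed]]]]]]
The trees differ in how a recursive rule is bracketed over the same span.

9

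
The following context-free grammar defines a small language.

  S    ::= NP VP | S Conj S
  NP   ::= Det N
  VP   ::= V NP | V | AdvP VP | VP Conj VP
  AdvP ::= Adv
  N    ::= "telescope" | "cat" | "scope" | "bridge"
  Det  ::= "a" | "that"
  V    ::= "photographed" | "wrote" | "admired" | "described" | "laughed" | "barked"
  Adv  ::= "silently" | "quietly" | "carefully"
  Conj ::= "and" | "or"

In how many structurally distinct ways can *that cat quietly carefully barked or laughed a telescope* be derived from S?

Two of the 3 distinct bracketings:
[S [NP [Det that] [N cat]] [VP [AdvP [Adv quietly]] [VP [AdvP [Adv carefully]] [VP [VP [V barked]] [Conj or] [VP [V laughed] [NP [Det a] [N telescope]]]]]]]
[S [NP [Det that] [N cat]] [VP [AdvP [Adv quietly]] [VP [VP [AdvP [Adv carefully]] [VP [V barked]]] [Conj or] [VP [V laughed] [NP [Det a] [N telescope]]]]]]
The trees differ in how a recursive rule is bracketed over the same span.

3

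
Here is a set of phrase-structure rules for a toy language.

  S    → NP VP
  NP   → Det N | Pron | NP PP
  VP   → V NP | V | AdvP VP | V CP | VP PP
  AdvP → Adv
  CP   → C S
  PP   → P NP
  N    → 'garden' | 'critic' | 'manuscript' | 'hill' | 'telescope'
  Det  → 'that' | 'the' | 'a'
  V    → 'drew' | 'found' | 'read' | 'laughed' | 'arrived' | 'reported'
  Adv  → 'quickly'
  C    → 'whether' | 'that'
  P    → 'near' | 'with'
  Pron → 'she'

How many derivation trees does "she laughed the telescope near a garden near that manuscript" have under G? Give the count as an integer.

5

Two of the 5 distinct bracketings:
[S [NP [Pron she]] [VP [V laughed] [NP [NP [Det the] [N telescope]] [PP [P near] [NP [NP [Det a] [N garden]] [PP [P near] [NP [Det that] [N manuscript]]]]]]]]
[S [NP [Pron she]] [VP [V laughed] [NP [NP [NP [Det the] [N telescope]] [PP [P near] [NP [Det a] [N garden]]]] [PP [P near] [NP [Det that] [N manuscript]]]]]]
The trees differ in how a recursive rule is bracketed over the same span.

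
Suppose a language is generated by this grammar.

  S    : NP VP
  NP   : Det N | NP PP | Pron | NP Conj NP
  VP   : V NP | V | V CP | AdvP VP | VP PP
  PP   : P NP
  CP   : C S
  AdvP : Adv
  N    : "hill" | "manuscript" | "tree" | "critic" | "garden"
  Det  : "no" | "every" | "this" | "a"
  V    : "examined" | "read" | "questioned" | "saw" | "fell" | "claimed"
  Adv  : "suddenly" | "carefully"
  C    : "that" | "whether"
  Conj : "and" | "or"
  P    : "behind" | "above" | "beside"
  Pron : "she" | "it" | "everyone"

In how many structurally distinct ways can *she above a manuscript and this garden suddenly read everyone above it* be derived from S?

Two of the 6 distinct bracketings:
[S [NP [NP [Pron she]] [PP [P above] [NP [NP [Det a] [N manuscript]] [Conj and] [NP [Det this] [N garden]]]]] [VP [AdvP [Adv suddenly]] [VP [V read] [NP [NP [Pron everyone]] [PP [P above] [NP [Pron it]]]]]]]
[S [NP [NP [Pron she]] [PP [P above] [NP [NP [Det a] [N manuscript]] [Conj and] [NP [Det this] [N garden]]]]] [VP [AdvP [Adv suddenly]] [VP [VP [V read] [NP [Pron everyone]]] [PP [P above] [NP [Pron it]]]]]]
The difference turns on whether VP → VP PP is used at the relevant span, versus an alternative expansion of VP.

6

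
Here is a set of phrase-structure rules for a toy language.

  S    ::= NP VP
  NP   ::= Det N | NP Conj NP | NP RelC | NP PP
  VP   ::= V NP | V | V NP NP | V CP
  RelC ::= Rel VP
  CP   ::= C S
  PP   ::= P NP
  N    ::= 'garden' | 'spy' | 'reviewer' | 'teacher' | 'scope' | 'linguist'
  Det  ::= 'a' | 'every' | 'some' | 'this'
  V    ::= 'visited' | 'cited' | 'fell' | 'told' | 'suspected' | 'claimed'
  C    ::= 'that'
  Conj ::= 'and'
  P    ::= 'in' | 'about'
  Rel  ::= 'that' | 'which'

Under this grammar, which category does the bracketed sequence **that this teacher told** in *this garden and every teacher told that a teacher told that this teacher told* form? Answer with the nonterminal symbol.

[S [NP [NP [Det this] [N garden]] [Conj and] [NP [Det every] [N teacher]]] [VP [V told] [CP [C that] [S [NP [Det a] [N teacher]] [VP [V told] [CP [C that] [S [NP [Det this] [N teacher]] [VP [V told]]]]]]]]]
The span 'that this teacher told' is the CP node built by CP → C S.

CP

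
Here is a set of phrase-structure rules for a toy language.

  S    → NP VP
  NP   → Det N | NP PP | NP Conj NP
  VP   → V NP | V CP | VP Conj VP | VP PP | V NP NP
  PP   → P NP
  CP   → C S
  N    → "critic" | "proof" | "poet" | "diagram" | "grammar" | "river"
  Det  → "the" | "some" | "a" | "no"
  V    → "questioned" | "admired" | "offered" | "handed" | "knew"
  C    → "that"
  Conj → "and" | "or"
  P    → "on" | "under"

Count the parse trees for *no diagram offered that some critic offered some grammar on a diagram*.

3

Two of the 3 distinct bracketings:
[S [NP [Det no] [N diagram]] [VP [V offered] [CP [C that] [S [NP [Det some] [N critic]] [VP [V offered] [NP [NP [Det some] [N grammar]] [PP [P on] [NP [Det a] [N diagram]]]]]]]]]
[S [NP [Det no] [N diagram]] [VP [V offered] [CP [C that] [S [NP [Det some] [N critic]] [VP [VP [V offered] [NP [Det some] [N grammar]]] [PP [P on] [NP [Det a] [N diagram]]]]]]]]
The difference turns on whether NP → NP PP is used at the relevant span, versus an alternative expansion of NP.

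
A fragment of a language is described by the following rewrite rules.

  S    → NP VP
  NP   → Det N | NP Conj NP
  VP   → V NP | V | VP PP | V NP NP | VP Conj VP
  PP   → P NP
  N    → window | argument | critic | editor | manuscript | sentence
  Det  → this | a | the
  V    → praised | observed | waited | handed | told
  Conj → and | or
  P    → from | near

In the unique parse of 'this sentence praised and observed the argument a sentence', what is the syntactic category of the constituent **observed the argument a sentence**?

[S [NP [Det this] [N sentence]] [VP [VP [V praised]] [Conj and] [VP [V observed] [NP [Det the] [N argument]] [NP [Det a] [N sentence]]]]]
The span 'observed the argument a sentence' is the VP node built by VP → V NP NP.

VP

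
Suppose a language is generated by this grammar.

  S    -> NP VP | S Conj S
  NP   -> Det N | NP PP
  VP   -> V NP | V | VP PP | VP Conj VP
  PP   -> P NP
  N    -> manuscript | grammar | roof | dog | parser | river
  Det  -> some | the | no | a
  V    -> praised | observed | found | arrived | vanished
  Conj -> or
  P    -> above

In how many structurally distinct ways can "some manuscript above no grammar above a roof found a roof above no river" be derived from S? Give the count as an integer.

Two of the 4 distinct bracketings:
[S [NP [NP [Det some] [N manuscript]] [PP [P above] [NP [NP [Det no] [N grammar]] [PP [P above] [NP [Det a] [N roof]]]]]] [VP [V found] [NP [NP [Det a] [N roof]] [PP [P above] [NP [Det no] [N river]]]]]]
[S [NP [NP [Det some] [N manuscript]] [PP [P above] [NP [NP [Det no] [N grammar]] [PP [P above] [NP [Det a] [N roof]]]]]] [VP [VP [V found] [NP [Det a] [N roof]]] [PP [P above] [NP [Det no] [N river]]]]]
The difference turns on whether VP → VP PP is used at the relevant span, versus an alternative expansion of VP.

4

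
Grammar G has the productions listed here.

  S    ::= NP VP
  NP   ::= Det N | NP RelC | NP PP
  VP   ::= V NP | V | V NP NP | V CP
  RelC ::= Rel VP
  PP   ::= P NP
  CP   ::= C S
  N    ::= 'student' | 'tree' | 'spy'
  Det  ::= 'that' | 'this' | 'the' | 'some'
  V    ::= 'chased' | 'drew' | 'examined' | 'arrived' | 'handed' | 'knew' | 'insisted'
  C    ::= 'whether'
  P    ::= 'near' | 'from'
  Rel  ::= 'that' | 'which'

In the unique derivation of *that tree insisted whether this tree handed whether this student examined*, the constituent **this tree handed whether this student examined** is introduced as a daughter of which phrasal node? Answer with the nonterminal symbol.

[S [NP [Det that] [N tree]] [VP [V insisted] [CP [C whether] [S [NP [Det this] [N tree]] [VP [V handed] [CP [C whether] [S [NP [Det this] [N student]] [VP [V examined]]]]]]]]]
The span 'this tree handed whether this student examined' is the S node built by S → NP VP.
Its mother is the CP built by CP → C S.

CP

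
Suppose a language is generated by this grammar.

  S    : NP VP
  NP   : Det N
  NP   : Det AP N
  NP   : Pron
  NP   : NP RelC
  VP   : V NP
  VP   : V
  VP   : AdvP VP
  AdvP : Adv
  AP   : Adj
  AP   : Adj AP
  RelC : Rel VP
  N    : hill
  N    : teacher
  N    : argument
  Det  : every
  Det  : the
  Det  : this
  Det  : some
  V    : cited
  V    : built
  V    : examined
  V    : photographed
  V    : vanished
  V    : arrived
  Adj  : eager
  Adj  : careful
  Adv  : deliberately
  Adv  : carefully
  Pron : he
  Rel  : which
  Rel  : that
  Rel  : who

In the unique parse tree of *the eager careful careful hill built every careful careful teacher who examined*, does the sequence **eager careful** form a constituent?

No

[S [NP [Det the] [AP [Adj eager] [AP [Adj careful] [AP [Adj careful]]]] [N hill]] [VP [V built] [NP [NP [Det every] [AP [Adj careful] [AP [Adj careful]]] [N teacher]] [RelC [Rel who] [VP [V examined]]]]]]
The smallest constituent containing 'eager careful' is the AP spanning 'eager careful careful'; no single node in the tree dominates exactly the given words.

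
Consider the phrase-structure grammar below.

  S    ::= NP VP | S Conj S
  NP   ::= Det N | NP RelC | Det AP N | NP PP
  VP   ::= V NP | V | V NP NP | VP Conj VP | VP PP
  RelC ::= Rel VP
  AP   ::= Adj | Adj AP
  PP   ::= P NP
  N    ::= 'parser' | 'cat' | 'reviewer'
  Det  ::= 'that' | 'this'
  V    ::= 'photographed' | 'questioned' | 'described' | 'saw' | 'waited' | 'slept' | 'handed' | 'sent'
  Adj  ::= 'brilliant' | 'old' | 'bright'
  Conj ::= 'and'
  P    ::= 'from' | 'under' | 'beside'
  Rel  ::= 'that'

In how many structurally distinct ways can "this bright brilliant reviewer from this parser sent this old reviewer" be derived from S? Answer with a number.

1

[S [NP [NP [Det this] [AP [Adj bright] [AP [Adj brilliant]]] [N reviewer]] [PP [P from] [NP [Det this] [N parser]]]] [VP [V sent] [NP [Det this] [AP [Adj old]] [N reviewer]]]]
No rule offers an alternative attachment or grouping for any span, so this is the only derivation.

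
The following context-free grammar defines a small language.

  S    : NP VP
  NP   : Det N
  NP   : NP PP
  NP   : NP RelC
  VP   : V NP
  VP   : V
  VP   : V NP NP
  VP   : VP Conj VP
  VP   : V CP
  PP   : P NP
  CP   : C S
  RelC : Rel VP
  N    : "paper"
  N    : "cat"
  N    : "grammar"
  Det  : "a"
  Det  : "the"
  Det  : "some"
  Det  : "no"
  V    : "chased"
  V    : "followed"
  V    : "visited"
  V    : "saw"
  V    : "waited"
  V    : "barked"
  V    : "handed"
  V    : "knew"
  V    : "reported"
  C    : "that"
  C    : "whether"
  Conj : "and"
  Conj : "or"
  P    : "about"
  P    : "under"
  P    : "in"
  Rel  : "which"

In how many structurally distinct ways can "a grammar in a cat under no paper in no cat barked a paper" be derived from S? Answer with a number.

5

Two of the 5 distinct bracketings:
[S [NP [NP [Det a] [N grammar]] [PP [P in] [NP [NP [Det a] [N cat]] [PP [P under] [NP [NP [Det no] [N paper]] [PP [P in] [NP [Det no] [N cat]]]]]]]] [VP [V barked] [NP [Det a] [N paper]]]]
[S [NP [NP [Det a] [N grammar]] [PP [P in] [NP [NP [NP [Det a] [N cat]] [PP [P under] [NP [Det no] [N paper]]]] [PP [P in] [NP [Det no] [N cat]]]]]] [VP [V barked] [NP [Det a] [N paper]]]]
The trees differ in how a recursive rule is bracketed over the same span.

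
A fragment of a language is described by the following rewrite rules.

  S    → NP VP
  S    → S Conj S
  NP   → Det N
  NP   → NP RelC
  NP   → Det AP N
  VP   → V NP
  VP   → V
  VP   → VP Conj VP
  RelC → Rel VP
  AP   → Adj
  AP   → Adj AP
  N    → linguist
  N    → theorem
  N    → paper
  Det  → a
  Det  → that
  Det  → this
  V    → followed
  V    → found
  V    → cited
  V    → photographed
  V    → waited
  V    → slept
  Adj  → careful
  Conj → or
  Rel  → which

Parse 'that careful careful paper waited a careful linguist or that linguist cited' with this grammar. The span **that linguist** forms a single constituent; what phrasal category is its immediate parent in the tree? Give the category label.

S
  S
    NP
      Det: that
      AP
        Adj: careful
        AP
          Adj: careful
      N: paper
    VP
      V: waited
      NP
        Det: a
        AP
          Adj: careful
        N: linguist
  Conj: or
  S
    NP
      Det: that
      N: linguist
    VP
      V: cited
The span 'that linguist' is the NP node built by NP → Det N.
Its mother is the S built by S → NP VP.

S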